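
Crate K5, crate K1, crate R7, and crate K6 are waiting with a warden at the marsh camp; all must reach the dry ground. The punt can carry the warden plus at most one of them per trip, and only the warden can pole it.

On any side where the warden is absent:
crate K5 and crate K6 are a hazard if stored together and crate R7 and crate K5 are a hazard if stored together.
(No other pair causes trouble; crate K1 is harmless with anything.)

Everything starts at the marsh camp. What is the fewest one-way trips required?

Counting alone: the warden can take at most 1 across per trip to the dry ground, so moving all 4 needs at least 4 loaded trips out, with a return between consecutive ones — at least 7 crossings.
The safety rule pushes this higher. Following every safe sequence of crossings, the most of the 4 that can be at the dry ground as the punt arrives there on crossing 7 is 3 — never all 4.
So no plan with fewer than 9 crossings exists, and this one achieves 9:
1. Warden goes to the dry ground with crate K5.
2. Warden goes back to the marsh camp alone.
3. Warden goes to the dry ground with crate K1.
4. Warden goes back to the marsh camp alone.
5. Warden goes to the dry ground with crate R7.
6. Warden goes back to the marsh camp with crate K5.
7. Warden goes to the dry ground with crate K6.
8. Warden goes back to the marsh camp alone.
9. Warden goes to the dry ground with crate K5.

9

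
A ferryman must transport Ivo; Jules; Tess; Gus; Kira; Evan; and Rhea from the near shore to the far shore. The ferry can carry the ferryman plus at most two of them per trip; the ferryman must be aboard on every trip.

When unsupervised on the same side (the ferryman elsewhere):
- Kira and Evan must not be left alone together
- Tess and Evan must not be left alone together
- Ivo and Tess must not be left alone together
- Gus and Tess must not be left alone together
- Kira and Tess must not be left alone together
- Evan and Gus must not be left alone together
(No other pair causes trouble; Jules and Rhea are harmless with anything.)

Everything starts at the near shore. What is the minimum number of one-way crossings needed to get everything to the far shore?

11

Counting alone: the ferryman can take at most 2 across per trip to the far shore, so moving all 7 needs at least 4 loaded trips out, with a return between consecutive ones — at least 7 crossings.
The safety rule pushes this higher. Following every safe sequence of crossings, the most of the 7 that can be at the far shore as the ferry arrives there on crossings 7, 9 is 5, 6 respectively — never all 7.
So no plan with fewer than 11 crossings exists, and this one achieves 11:
1. Ferryman goes to the far shore with Evan and Tess.  [the near shore: Gus, Ivo, Jules, Kira, Rhea | the far shore: Evan, Tess]
2. Ferryman goes back to the near shore with Tess.  [the near shore: Gus, Ivo, Jules, Kira, Rhea, Tess | the far shore: Evan]
3. Ferryman goes to the far shore with Ivo and Tess.  [the near shore: Gus, Jules, Kira, Rhea | the far shore: Evan, Ivo, Tess]
4. Ferryman goes back to the near shore with Tess.  [the near shore: Gus, Jules, Kira, Rhea, Tess | the far shore: Evan, Ivo]
5. Ferryman goes to the far shore with Jules and Tess.  [the near shore: Gus, Kira, Rhea | the far shore: Evan, Ivo, Jules, Tess]
6. Ferryman goes back to the near shore with Tess.  [the near shore: Gus, Kira, Rhea, Tess | the far shore: Evan, Ivo, Jules]
7. Ferryman goes to the far shore with Rhea and Tess.  [the near shore: Gus, Kira | the far shore: Evan, Ivo, Jules, Rhea, Tess]
8. Ferryman goes back to the near shore with Tess.  [the near shore: Gus, Kira, Tess | the far shore: Evan, Ivo, Jules, Rhea]
9. Ferryman goes to the far shore with Gus and Kira.  [the near shore: Tess | the far shore: Evan, Gus, Ivo, Jules, Kira, Rhea]
10. Ferryman goes back to the near shore with Evan.  [the near shore: Evan, Tess | the far shore: Gus, Ivo, Jules, Kira, Rhea]
11. Ferryman goes to the far shore with Evan and Tess.  [the near shore: — | the far shore: Evan, Gus, Ivo, Jules, Kira, Rhea, Tess]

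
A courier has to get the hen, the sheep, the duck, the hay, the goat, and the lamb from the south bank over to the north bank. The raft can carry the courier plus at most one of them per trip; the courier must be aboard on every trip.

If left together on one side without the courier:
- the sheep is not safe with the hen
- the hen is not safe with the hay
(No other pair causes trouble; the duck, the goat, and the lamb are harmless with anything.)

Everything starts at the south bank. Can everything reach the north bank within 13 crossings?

Yes — this plan uses 13 crossings (≤ 13):
1. Courier goes to the north bank with the hen.
2. Courier goes back to the south bank alone.
3. Courier goes to the north bank with the sheep.
4. Courier goes back to the south bank with the hen.
5. Courier goes to the north bank with the hay.
6. Courier goes back to the south bank alone.
7. Courier goes to the north bank with the duck.
8. Courier goes back to the south bank alone.
9. Courier goes to the north bank with the goat.
10. Courier goes back to the south bank alone.
11. Courier goes to the north bank with the lamb.
12. Courier goes back to the south bank alone.
13. Courier goes to the north bank with the hen.

Yes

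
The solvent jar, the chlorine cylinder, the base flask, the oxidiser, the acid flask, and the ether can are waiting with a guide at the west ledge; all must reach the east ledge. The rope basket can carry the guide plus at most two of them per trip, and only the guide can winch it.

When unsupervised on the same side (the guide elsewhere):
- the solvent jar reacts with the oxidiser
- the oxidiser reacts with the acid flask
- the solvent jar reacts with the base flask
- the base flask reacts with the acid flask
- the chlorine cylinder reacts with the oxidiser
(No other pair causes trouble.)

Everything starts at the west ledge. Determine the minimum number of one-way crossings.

7

Counting alone: the guide can take at most 2 across per trip to the east ledge, so moving all 6 needs at least 3 loaded trips out, with a return between consecutive ones — at least 5 crossings.
The safety rule pushes this higher. Following every safe sequence of crossings, the most of the 6 that can be at the east ledge as the rope basket arrives there on crossing 5 is 5 — never all 6.
So no plan with fewer than 7 crossings exists, and this one achieves 7:
1. Guide goes to the east ledge with the base flask and the oxidiser.
2. Guide goes back to the west ledge alone.
3. Guide goes to the east ledge with the chlorine cylinder and the solvent jar.
4. Guide goes back to the west ledge with the base flask and the oxidiser.
5. Guide goes to the east ledge with the acid flask and the ether can.
6. Guide goes back to the west ledge alone.
7. Guide goes to the east ledge with the base flask and the oxidiser.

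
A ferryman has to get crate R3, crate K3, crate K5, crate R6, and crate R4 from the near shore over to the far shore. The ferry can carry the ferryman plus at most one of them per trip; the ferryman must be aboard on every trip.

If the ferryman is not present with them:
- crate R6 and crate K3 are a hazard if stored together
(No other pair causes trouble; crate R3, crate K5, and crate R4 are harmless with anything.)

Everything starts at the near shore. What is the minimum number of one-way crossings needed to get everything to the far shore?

Counting alone: the ferryman can take at most 1 across per trip to the far shore, so moving all 5 needs at least 5 loaded trips out, with a return between consecutive ones — at least 9 crossings.
The plan below uses exactly 9 crossings, so it is optimal:
1. Ferryman goes to the far shore with crate K3.  [the near shore: crate K5, crate R3, crate R4, crate R6 | the far shore: crate K3]
2. Ferryman goes back to the near shore alone.  [the near shore: crate K5, crate R3, crate R4, crate R6 | the far shore: crate K3]
3. Ferryman goes to the far shore with crate R3.  [the near shore: crate K5, crate R4, crate R6 | the far shore: crate K3, crate R3]
4. Ferryman goes back to the near shore alone.  [the near shore: crate K5, crate R4, crate R6 | the far shore: crate K3, crate R3]
5. Ferryman goes to the far shore with crate K5.  [the near shore: crate R4, crate R6 | the far shore: crate K3, crate K5, crate R3]
6. Ferryman goes back to the near shore alone.  [the near shore: crate R4, crate R6 | the far shore: crate K3, crate K5, crate R3]
7. Ferryman goes to the far shore with crate R4.  [the near shore: crate R6 | the far shore: crate K3, crate K5, crate R3, crate R4]
8. Ferryman goes back to the near shore alone.  [the near shore: crate R6 | the far shore: crate K3, crate K5, crate R3, crate R4]
9. Ferryman goes to the far shore with crate R6.  [the near shore: — | the far shore: crate K3, crate K5, crate R3, crate R4, crate R6]

9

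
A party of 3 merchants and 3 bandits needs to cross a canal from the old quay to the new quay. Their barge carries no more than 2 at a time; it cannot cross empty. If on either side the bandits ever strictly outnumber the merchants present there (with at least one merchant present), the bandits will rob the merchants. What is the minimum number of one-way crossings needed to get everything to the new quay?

11

Counting alone: each trip to the new quay takes at most 2 across and each return brings at least 1 back, so after t trips out (and t−1 returns) at most 2t − (t−1) of the 6 are across; that first reaches 6 at t = 5, so at least 9 crossings are needed.
The safety rule pushes this higher. Following every safe sequence of crossings, the most of the 6 that can be at the new quay as the barge arrives there on crossing 9 is 5 — never all 6.
So no plan with fewer than 11 crossings exists, and this one achieves 11:
1. 2 bandits → the new quay.  (the old quay: 3M 1B; the new quay: 0M 2B)
2. 1 bandit ← the old quay.  (the old quay: 3M 2B; the new quay: 0M 1B)
3. 2 bandits → the new quay.  (the old quay: 3M 0B; the new quay: 0M 3B)
4. 1 bandit ← the old quay.  (the old quay: 3M 1B; the new quay: 0M 2B)
5. 2 merchants → the new quay.  (the old quay: 1M 1B; the new quay: 2M 2B)
6. 1 merchant and 1 bandit ← the old quay.  (the old quay: 2M 2B; the new quay: 1M 1B)
7. 2 merchants → the new quay.  (the old quay: 0M 2B; the new quay: 3M 1B)
8. 1 bandit ← the old quay.  (the old quay: 0M 3B; the new quay: 3M 0B)
9. 2 bandits → the new quay.  (the old quay: 0M 1B; the new quay: 3M 2B)
10. 1 bandit ← the old quay.  (the old quay: 0M 2B; the new quay: 3M 1B)
11. 2 bandits → the new quay.  (the old quay: 0M 0B; the new quay: 3M 3B)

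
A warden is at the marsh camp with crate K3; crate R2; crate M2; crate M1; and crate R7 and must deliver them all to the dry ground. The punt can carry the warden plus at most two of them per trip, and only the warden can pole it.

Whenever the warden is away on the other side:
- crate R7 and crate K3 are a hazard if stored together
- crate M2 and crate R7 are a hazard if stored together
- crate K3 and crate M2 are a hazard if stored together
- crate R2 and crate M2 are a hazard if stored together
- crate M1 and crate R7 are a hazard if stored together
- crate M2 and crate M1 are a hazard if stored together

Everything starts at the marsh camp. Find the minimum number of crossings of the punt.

Counting alone: the warden can take at most 2 across per trip to the dry ground, so moving all 5 needs at least 3 loaded trips out, with a return between consecutive ones — at least 5 crossings.
The safety rule pushes this higher. Following every safe sequence of crossings, the most of the 5 that can be at the dry ground as the punt arrives there on crossing 5 is 4 — never all 5.
So no plan with fewer than 7 crossings exists, and this one achieves 7:
1. Warden goes to the dry ground with crate M2 and crate R7.
2. Warden goes back to the marsh camp with crate M2.
3. Warden goes to the dry ground with crate M2 and crate R2.
4. Warden goes back to the marsh camp with crate M2.
5. Warden goes to the dry ground with crate K3 and crate M1.
6. Warden goes back to the marsh camp with crate R7.
7. Warden goes to the dry ground with crate M2 and crate R7.

7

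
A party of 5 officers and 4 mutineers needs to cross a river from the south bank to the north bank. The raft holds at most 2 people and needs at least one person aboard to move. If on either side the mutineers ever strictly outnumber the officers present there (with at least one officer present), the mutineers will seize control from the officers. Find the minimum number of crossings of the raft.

Counting alone: each trip to the north bank takes at most 2 across and each return brings at least 1 back, so after t trips out (and t−1 returns) at most 2t − (t−1) of the 9 are across; that first reaches 9 at t = 8, so at least 15 crossings are needed.
The plan below uses exactly 15 crossings, so it is optimal:
1. 2 mutineers → the north bank.  (the south bank: 5O 2M; the north bank: 0O 2M)
2. 1 mutineer ← the south bank.  (the south bank: 5O 3M; the north bank: 0O 1M)
3. 2 mutineers → the north bank.  (the south bank: 5O 1M; the north bank: 0O 3M)
4. 1 mutineer ← the south bank.  (the south bank: 5O 2M; the north bank: 0O 2M)
5. 2 officers → the north bank.  (the south bank: 3O 2M; the north bank: 2O 2M)
6. 1 mutineer ← the south bank.  (the south bank: 3O 3M; the north bank: 2O 1M)
7. 1 officer and 1 mutineer → the north bank.  (the south bank: 2O 2M; the north bank: 3O 2M)
8. 1 officer ← the south bank.  (the south bank: 3O 2M; the north bank: 2O 2M)
9. 1 officer and 1 mutineer → the north bank.  (the south bank: 2O 1M; the north bank: 3O 3M)
10. 1 mutineer ← the south bank.  (the south bank: 2O 2M; the north bank: 3O 2M)
11. 1 officer and 1 mutineer → the north bank.  (the south bank: 1O 1M; the north bank: 4O 3M)
12. 1 officer ← the south bank.  (the south bank: 2O 1M; the north bank: 3O 3M)
13. 1 officer and 1 mutineer → the north bank.  (the south bank: 1O 0M; the north bank: 4O 4M)
14. 1 mutineer ← the south bank.  (the south bank: 1O 1M; the north bank: 4O 3M)
15. 1 officer and 1 mutineer → the north bank.  (the south bank: 0O 0M; the north bank: 5O 4M)

15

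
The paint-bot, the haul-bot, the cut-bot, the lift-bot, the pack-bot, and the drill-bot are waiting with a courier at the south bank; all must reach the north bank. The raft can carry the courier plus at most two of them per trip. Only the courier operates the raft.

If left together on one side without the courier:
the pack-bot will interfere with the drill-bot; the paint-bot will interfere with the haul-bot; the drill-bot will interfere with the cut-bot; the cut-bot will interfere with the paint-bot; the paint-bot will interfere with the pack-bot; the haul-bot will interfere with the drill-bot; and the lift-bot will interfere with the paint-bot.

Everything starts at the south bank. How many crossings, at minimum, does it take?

Counting alone: the courier can take at most 2 across per trip to the north bank, so moving all 6 needs at least 3 loaded trips out, with a return between consecutive ones — at least 5 crossings.
The safety rule pushes this higher. Following every safe sequence of crossings, the most of the 6 that can be at the north bank as the raft arrives there on crossing 5 is 4 — never all 6.
So no plan with fewer than 7 crossings exists, and this one achieves 7:
1. Courier goes to the north bank with the drill-bot and the paint-bot.
2. Courier goes back to the south bank alone.
3. Courier goes to the north bank with the cut-bot and the haul-bot.
4. Courier goes back to the south bank with the drill-bot and the paint-bot.
5. Courier goes to the north bank with the lift-bot and the pack-bot.
6. Courier goes back to the south bank alone.
7. Courier goes to the north bank with the drill-bot and the paint-bot.

7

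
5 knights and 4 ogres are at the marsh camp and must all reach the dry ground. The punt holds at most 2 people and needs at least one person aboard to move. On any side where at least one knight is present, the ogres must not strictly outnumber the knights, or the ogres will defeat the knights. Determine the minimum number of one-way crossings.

Counting alone: each trip to the dry ground takes at most 2 across and each return brings at least 1 back, so after t trips out (and t−1 returns) at most 2t − (t−1) of the 9 are across; that first reaches 9 at t = 8, so at least 15 crossings are needed.
The plan below uses exactly 15 crossings, so it is optimal:
1. 2 ogres → the dry ground.  (the marsh camp: 5K 2O; the dry ground: 0K 2O)
2. 1 ogre ← the marsh camp.  (the marsh camp: 5K 3O; the dry ground: 0K 1O)
3. 2 ogres → the dry ground.  (the marsh camp: 5K 1O; the dry ground: 0K 3O)
4. 1 ogre ← the marsh camp.  (the marsh camp: 5K 2O; the dry ground: 0K 2O)
5. 2 knights → the dry ground.  (the marsh camp: 3K 2O; the dry ground: 2K 2O)
6. 1 ogre ← the marsh camp.  (the marsh camp: 3K 3O; the dry ground: 2K 1O)
7. 1 knight and 1 ogre → the dry ground.  (the marsh camp: 2K 2O; the dry ground: 3K 2O)
8. 1 knight ← the marsh camp.  (the marsh camp: 3K 2O; the dry ground: 2K 2O)
9. 1 knight and 1 ogre → the dry ground.  (the marsh camp: 2K 1O; the dry ground: 3K 3O)
10. 1 ogre ← the marsh camp.  (the marsh camp: 2K 2O; the dry ground: 3K 2O)
11. 1 knight and 1 ogre → the dry ground.  (the marsh camp: 1K 1O; the dry ground: 4K 3O)
12. 1 knight ← the marsh camp.  (the marsh camp: 2K 1O; the dry ground: 3K 3O)
13. 1 knight and 1 ogre → the dry ground.  (the marsh camp: 1K 0O; the dry ground: 4K 4O)
14. 1 ogre ← the marsh camp.  (the marsh camp: 1K 1O; the dry ground: 4K 3O)
15. 1 knight and 1 ogre → the dry ground.  (the marsh camp: 0K 0O; the dry ground: 5K 4O)

15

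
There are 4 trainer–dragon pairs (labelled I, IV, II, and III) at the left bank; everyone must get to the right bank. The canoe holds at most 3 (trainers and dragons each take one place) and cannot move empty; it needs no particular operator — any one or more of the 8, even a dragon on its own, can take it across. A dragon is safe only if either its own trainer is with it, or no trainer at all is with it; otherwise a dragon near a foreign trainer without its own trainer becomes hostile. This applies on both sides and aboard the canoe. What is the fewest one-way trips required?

Counting alone: each trip to the right bank takes at most 3 across and each return brings at least 1 back, so after t trips out (and t−1 returns) at most 3t − (t−1) of the 8 are across; that first reaches 8 at t = 4, so at least 7 crossings are needed.
The safety rule pushes this higher. Following every safe sequence of crossings, the most of the 8 that can be at the right bank as the canoe arrives there on crossing 7 is 7 — never all 8.
So no plan with fewer than 9 crossings exists, and this one achieves 9:
1. dragon I and trainer I cross → the right bank.
2. trainer I crosses ← the left bank.
3. dragon IV, trainer I, and trainer IV cross → the right bank.
4. dragon I and trainer I cross ← the left bank.
5. trainer I, trainer II, and trainer III cross → the right bank.
6. dragon IV crosses ← the left bank.
7. dragon I and dragon IV cross → the right bank.
8. dragon I crosses ← the left bank.
9. dragon I, dragon II, and dragon III cross → the right bank.

9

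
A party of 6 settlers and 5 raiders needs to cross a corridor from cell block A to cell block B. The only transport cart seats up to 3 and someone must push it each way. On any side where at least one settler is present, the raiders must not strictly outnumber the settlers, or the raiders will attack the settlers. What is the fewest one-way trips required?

Counting alone: each trip to cell block B takes at most 3 across and each return brings at least 1 back, so after t trips out (and t−1 returns) at most 3t − (t−1) of the 11 are across; that first reaches 11 at t = 5, so at least 9 crossings are needed.
The plan below uses exactly 9 crossings, so it is optimal:
1. 3 raiders → cell block B.  (cell block A: 6S 2R; cell block B: 0S 3R)
2. 1 raider ← cell block A.  (cell block A: 6S 3R; cell block B: 0S 2R)
3. 3 settlers → cell block B.  (cell block A: 3S 3R; cell block B: 3S 2R)
4. 1 settler ← cell block A.  (cell block A: 4S 3R; cell block B: 2S 2R)
5. 2 settlers and 1 raider → cell block B.  (cell block A: 2S 2R; cell block B: 4S 3R)
6. 1 settler ← cell block A.  (cell block A: 3S 2R; cell block B: 3S 3R)
7. 2 settlers and 1 raider → cell block B.  (cell block A: 1S 1R; cell block B: 5S 4R)
8. 1 settler ← cell block A.  (cell block A: 2S 1R; cell block B: 4S 4R)
9. 2 settlers and 1 raider → cell block B.  (cell block A: 0S 0R; cell block B: 6S 5R)

9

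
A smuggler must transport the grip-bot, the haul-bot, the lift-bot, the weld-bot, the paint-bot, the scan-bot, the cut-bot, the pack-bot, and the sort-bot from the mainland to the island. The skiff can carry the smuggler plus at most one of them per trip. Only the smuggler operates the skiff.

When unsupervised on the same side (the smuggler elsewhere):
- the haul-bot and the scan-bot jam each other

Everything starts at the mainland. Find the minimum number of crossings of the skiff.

Counting alone: the smuggler can take at most 1 across per trip to the island, so moving all 9 needs at least 9 loaded trips out, with a return between consecutive ones — at least 17 crossings.
The plan below uses exactly 17 crossings, so it is optimal:
1. Smuggler goes to the island with the haul-bot.  [the mainland: the cut-bot, the grip-bot, the lift-bot, the pack-bot, the paint-bot, the scan-bot, the sort-bot, the weld-bot | the island: the haul-bot]
2. Smuggler goes back to the mainland alone.  [the mainland: the cut-bot, the grip-bot, the lift-bot, the pack-bot, the paint-bot, the scan-bot, the sort-bot, the weld-bot | the island: the haul-bot]
3. Smuggler goes to the island with the grip-bot.  [the mainland: the cut-bot, the lift-bot, the pack-bot, the paint-bot, the scan-bot, the sort-bot, the weld-bot | the island: the grip-bot, the haul-bot]
4. Smuggler goes back to the mainland alone.  [the mainland: the cut-bot, the lift-bot, the pack-bot, the paint-bot, the scan-bot, the sort-bot, the weld-bot | the island: the grip-bot, the haul-bot]
5. Smuggler goes to the island with the lift-bot.  [the mainland: the cut-bot, the pack-bot, the paint-bot, the scan-bot, the sort-bot, the weld-bot | the island: the grip-bot, the haul-bot, the lift-bot]
6. Smuggler goes back to the mainland alone.  [the mainland: the cut-bot, the pack-bot, the paint-bot, the scan-bot, the sort-bot, the weld-bot | the island: the grip-bot, the haul-bot, the lift-bot]
7. Smuggler goes to the island with the weld-bot.  [the mainland: the cut-bot, the pack-bot, the paint-bot, the scan-bot, the sort-bot | the island: the grip-bot, the haul-bot, the lift-bot, the weld-bot]
8. Smuggler goes back to the mainland alone.  [the mainland: the cut-bot, the pack-bot, the paint-bot, the scan-bot, the sort-bot | the island: the grip-bot, the haul-bot, the lift-bot, the weld-bot]
9. Smuggler goes to the island with the paint-bot.  [the mainland: the cut-bot, the pack-bot, the scan-bot, the sort-bot | the island: the grip-bot, the haul-bot, the lift-bot, the paint-bot, the weld-bot]
10. Smuggler goes back to the mainland alone.  [the mainland: the cut-bot, the pack-bot, the scan-bot, the sort-bot | the island: the grip-bot, the haul-bot, the lift-bot, the paint-bot, the weld-bot]
11. Smuggler goes to the island with the cut-bot.  [the mainland: the pack-bot, the scan-bot, the sort-bot | the island: the cut-bot, the grip-bot, the haul-bot, the lift-bot, the paint-bot, the weld-bot]
12. Smuggler goes back to the mainland alone.  [the mainland: the pack-bot, the scan-bot, the sort-bot | the island: the cut-bot, the grip-bot, the haul-bot, the lift-bot, the paint-bot, the weld-bot]
13. Smuggler goes to the island with the pack-bot.  [the mainland: the scan-bot, the sort-bot | the island: the cut-bot, the grip-bot, the haul-bot, the lift-bot, the pack-bot, the paint-bot, the weld-bot]
14. Smuggler goes back to the mainland alone.  [the mainland: the scan-bot, the sort-bot | the island: the cut-bot, the grip-bot, the haul-bot, the lift-bot, the pack-bot, the paint-bot, the weld-bot]
15. Smuggler goes to the island with the sort-bot.  [the mainland: the scan-bot | the island: the cut-bot, the grip-bot, the haul-bot, the lift-bot, the pack-bot, the paint-bot, the sort-bot, the weld-bot]
16. Smuggler goes back to the mainland alone.  [the mainland: the scan-bot | the island: the cut-bot, the grip-bot, the haul-bot, the lift-bot, the pack-bot, the paint-bot, the sort-bot, the weld-bot]
17. Smuggler goes to the island with the scan-bot.  [the mainland: — | the island: the cut-bot, the grip-bot, the haul-bot, the lift-bot, the pack-bot, the paint-bot, the scan-bot, the sort-bot, the weld-bot]

17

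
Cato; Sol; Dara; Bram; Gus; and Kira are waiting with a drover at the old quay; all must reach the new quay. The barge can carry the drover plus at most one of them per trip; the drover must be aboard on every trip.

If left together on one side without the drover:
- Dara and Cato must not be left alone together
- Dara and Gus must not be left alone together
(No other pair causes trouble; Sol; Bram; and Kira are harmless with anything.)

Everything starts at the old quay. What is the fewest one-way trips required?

13

Counting alone: the drover can take at most 1 across per trip to the new quay, so moving all 6 needs at least 6 loaded trips out, with a return between consecutive ones — at least 11 crossings.
The safety rule pushes this higher. Following every safe sequence of crossings, the most of the 6 that can be at the new quay as the barge arrives there on crossing 11 is 5 — never all 6.
So no plan with fewer than 13 crossings exists, and this one achieves 13:
1. Drover goes to the new quay with Dara.
2. Drover goes back to the old quay alone.
3. Drover goes to the new quay with Cato.
4. Drover goes back to the old quay with Dara.
5. Drover goes to the new quay with Gus.
6. Drover goes back to the old quay alone.
7. Drover goes to the new quay with Sol.
8. Drover goes back to the old quay alone.
9. Drover goes to the new quay with Bram.
10. Drover goes back to the old quay alone.
11. Drover goes to the new quay with Kira.
12. Drover goes back to the old quay alone.
13. Drover goes to the new quay with Dara.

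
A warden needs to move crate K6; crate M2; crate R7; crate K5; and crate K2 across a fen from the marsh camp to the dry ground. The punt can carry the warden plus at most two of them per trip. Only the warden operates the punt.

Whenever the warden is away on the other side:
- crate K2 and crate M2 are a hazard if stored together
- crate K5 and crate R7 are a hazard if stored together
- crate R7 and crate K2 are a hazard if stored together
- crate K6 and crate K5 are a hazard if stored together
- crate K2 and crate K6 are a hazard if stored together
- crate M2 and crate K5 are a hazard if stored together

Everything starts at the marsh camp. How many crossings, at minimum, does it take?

Counting alone: the warden can take at most 2 across per trip to the dry ground, so moving all 5 needs at least 3 loaded trips out, with a return between consecutive ones — at least 5 crossings.
The safety rule pushes this higher. Following every safe sequence of crossings, the most of the 5 that can be at the dry ground as the punt arrives there on crossing 5 is 4 — never all 5.
So no plan with fewer than 7 crossings exists, and this one achieves 7:
1. Warden goes to the dry ground with crate K2 and crate K5.
2. Warden goes back to the marsh camp alone.
3. Warden goes to the dry ground with crate K6.
4. Warden goes back to the marsh camp with crate K2 and crate K5.
5. Warden goes to the dry ground with crate M2 and crate R7.
6. Warden goes back to the marsh camp alone.
7. Warden goes to the dry ground with crate K2 and crate K5.

7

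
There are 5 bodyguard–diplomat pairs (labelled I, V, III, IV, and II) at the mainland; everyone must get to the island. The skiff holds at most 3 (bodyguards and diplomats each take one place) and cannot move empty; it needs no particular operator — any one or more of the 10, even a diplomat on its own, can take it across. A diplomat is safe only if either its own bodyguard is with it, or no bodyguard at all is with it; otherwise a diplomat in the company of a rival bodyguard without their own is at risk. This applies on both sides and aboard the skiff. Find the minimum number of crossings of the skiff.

Counting alone: each trip to the island takes at most 3 across and each return brings at least 1 back, so after t trips out (and t−1 returns) at most 3t − (t−1) of the 10 are across; that first reaches 10 at t = 5, so at least 9 crossings are needed.
The safety rule pushes this higher. Following every safe sequence of crossings, the most of the 10 that can be at the island as the skiff arrives there on crossing 9 is 9 — never all 10.
So no plan with fewer than 11 crossings exists, and this one achieves 11:
1. bodyguard I and diplomat I cross → the island.
2. bodyguard I crosses ← the mainland.
3. diplomat III, diplomat IV, and diplomat V cross → the island.
4. diplomat I crosses ← the mainland.
5. bodyguard III, bodyguard IV, and bodyguard V cross → the island.
6. bodyguard V and diplomat V cross ← the mainland.
7. bodyguard I, bodyguard II, and bodyguard V cross → the island.
8. diplomat III crosses ← the mainland.
9. diplomat I and diplomat V cross → the island.
10. diplomat I crosses ← the mainland.
11. diplomat I, diplomat II, and diplomat III cross → the island.

11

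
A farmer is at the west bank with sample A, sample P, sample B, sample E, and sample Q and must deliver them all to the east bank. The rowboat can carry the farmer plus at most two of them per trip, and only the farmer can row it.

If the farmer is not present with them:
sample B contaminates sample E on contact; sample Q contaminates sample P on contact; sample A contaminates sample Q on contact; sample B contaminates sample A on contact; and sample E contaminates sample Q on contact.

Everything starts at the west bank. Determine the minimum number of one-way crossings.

7

Counting alone: the farmer can take at most 2 across per trip to the east bank, so moving all 5 needs at least 3 loaded trips out, with a return between consecutive ones — at least 5 crossings.
The safety rule pushes this higher. Following every safe sequence of crossings, the most of the 5 that can be at the east bank as the rowboat arrives there on crossing 5 is 4 — never all 5.
So no plan with fewer than 7 crossings exists, and this one achieves 7:
1. Farmer goes to the east bank with sample B and sample Q.  [the west bank: sample A, sample E, sample P | the east bank: sample B, sample Q]
2. Farmer goes back to the west bank alone.  [the west bank: sample A, sample E, sample P | the east bank: sample B, sample Q]
3. Farmer goes to the east bank with sample A.  [the west bank: sample E, sample P | the east bank: sample A, sample B, sample Q]
4. Farmer goes back to the west bank with sample B and sample Q.  [the west bank: sample B, sample E, sample P, sample Q | the east bank: sample A]
5. Farmer goes to the east bank with sample E and sample P.  [the west bank: sample B, sample Q | the east bank: sample A, sample E, sample P]
6. Farmer goes back to the west bank alone.  [the west bank: sample B, sample Q | the east bank: sample A, sample E, sample P]
7. Farmer goes to the east bank with sample B and sample Q.  [the west bank: — | the east bank: sample A, sample B, sample E, sample P, sample Q]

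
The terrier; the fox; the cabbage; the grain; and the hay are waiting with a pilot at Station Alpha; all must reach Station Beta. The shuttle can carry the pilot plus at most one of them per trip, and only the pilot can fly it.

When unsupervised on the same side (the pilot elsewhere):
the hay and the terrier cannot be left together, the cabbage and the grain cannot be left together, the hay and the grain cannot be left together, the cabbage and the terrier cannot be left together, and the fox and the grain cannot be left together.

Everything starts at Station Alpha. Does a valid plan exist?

No

Whatever the first load, the items left behind include a forbidden pair without the pilot. No opening move is safe, so no plan exists.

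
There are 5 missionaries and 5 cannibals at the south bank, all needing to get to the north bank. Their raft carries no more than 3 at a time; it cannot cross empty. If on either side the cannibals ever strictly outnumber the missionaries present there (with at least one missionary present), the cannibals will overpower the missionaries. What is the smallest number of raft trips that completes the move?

11

Counting alone: each trip to the north bank takes at most 3 across and each return brings at least 1 back, so after t trips out (and t−1 returns) at most 3t − (t−1) of the 10 are across; that first reaches 10 at t = 5, so at least 9 crossings are needed.
The safety rule pushes this higher. Following every safe sequence of crossings, the most of the 10 that can be at the north bank as the raft arrives there on crossing 9 is 9 — never all 10.
So no plan with fewer than 11 crossings exists, and this one achieves 11:
1. 2 cannibals → the north bank.  (the south bank: 5M 3C; the north bank: 0M 2C)
2. 1 cannibal ← the south bank.  (the south bank: 5M 4C; the north bank: 0M 1C)
3. 3 cannibals → the north bank.  (the south bank: 5M 1C; the north bank: 0M 4C)
4. 1 cannibal ← the south bank.  (the south bank: 5M 2C; the north bank: 0M 3C)
5. 3 missionaries → the north bank.  (the south bank: 2M 2C; the north bank: 3M 3C)
6. 1 missionary and 1 cannibal ← the south bank.  (the south bank: 3M 3C; the north bank: 2M 2C)
7. 3 missionaries → the north bank.  (the south bank: 0M 3C; the north bank: 5M 2C)
8. 1 cannibal ← the south bank.  (the south bank: 0M 4C; the north bank: 5M 1C)
9. 2 cannibals → the north bank.  (the south bank: 0M 2C; the north bank: 5M 3C)
10. 1 cannibal ← the south bank.  (the south bank: 0M 3C; the north bank: 5M 2C)
11. 3 cannibals → the north bank.  (the south bank: 0M 0C; the north bank: 5M 5C)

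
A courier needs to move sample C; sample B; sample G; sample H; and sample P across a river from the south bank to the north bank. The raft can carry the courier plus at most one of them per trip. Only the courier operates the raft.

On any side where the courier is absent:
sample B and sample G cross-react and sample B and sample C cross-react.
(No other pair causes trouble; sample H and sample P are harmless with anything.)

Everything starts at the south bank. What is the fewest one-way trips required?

Counting alone: the courier can take at most 1 across per trip to the north bank, so moving all 5 needs at least 5 loaded trips out, with a return between consecutive ones — at least 9 crossings.
The safety rule pushes this higher. Following every safe sequence of crossings, the most of the 5 that can be at the north bank as the raft arrives there on crossing 9 is 4 — never all 5.
So no plan with fewer than 11 crossings exists, and this one achieves 11:
1. Courier goes to the north bank with sample B.
2. Courier goes back to the south bank alone.
3. Courier goes to the north bank with sample C.
4. Courier goes back to the south bank with sample B.
5. Courier goes to the north bank with sample G.
6. Courier goes back to the south bank alone.
7. Courier goes to the north bank with sample H.
8. Courier goes back to the south bank alone.
9. Courier goes to the north bank with sample P.
10. Courier goes back to the south bank alone.
11. Courier goes to the north bank with sample B.

11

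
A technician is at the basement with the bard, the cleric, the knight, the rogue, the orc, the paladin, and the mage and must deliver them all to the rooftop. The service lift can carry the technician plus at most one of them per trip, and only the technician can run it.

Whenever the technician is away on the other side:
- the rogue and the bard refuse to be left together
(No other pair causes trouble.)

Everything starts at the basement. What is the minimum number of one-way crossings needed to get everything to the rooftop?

13

Counting alone: the technician can take at most 1 across per trip to the rooftop, so moving all 7 needs at least 7 loaded trips out, with a return between consecutive ones — at least 13 crossings.
The plan below uses exactly 13 crossings, so it is optimal:
1. Technician goes to the rooftop with the bard.
2. Technician goes back to the basement alone.
3. Technician goes to the rooftop with the cleric.
4. Technician goes back to the basement alone.
5. Technician goes to the rooftop with the knight.
6. Technician goes back to the basement alone.
7. Technician goes to the rooftop with the orc.
8. Technician goes back to the basement alone.
9. Technician goes to the rooftop with the paladin.
10. Technician goes back to the basement alone.
11. Technician goes to the rooftop with the mage.
12. Technician goes back to the basement alone.
13. Technician goes to the rooftop with the rogue.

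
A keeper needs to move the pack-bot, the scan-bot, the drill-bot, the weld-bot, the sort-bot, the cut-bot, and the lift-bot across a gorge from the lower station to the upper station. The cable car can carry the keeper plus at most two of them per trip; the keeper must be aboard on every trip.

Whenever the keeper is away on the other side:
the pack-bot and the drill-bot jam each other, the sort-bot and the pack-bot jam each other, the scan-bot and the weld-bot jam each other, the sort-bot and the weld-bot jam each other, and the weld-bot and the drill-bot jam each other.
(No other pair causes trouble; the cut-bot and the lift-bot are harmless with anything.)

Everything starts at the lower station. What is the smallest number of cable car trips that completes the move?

9

Counting alone: the keeper can take at most 2 across per trip to the upper station, so moving all 7 needs at least 4 loaded trips out, with a return between consecutive ones — at least 7 crossings.
The safety rule pushes this higher. Following every safe sequence of crossings, the most of the 7 that can be at the upper station as the cable car arrives there on crossing 7 is 6 — never all 7.
So no plan with fewer than 9 crossings exists, and this one achieves 9:
1. Keeper goes to the upper station with the pack-bot and the weld-bot.
2. Keeper goes back to the lower station alone.
3. Keeper goes to the upper station with the scan-bot.
4. Keeper goes back to the lower station with the weld-bot.
5. Keeper goes to the upper station with the drill-bot and the sort-bot.
6. Keeper goes back to the lower station with the pack-bot.
7. Keeper goes to the upper station with the cut-bot and the lift-bot.
8. Keeper goes back to the lower station alone.
9. Keeper goes to the upper station with the pack-bot and the weld-bot.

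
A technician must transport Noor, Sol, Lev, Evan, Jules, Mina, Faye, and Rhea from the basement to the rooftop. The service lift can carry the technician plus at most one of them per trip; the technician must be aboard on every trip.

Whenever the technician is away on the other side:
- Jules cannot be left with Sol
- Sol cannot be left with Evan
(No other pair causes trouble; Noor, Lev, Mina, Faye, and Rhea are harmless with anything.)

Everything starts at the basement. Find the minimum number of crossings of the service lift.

17

Counting alone: the technician can take at most 1 across per trip to the rooftop, so moving all 8 needs at least 8 loaded trips out, with a return between consecutive ones — at least 15 crossings.
The safety rule pushes this higher. Following every safe sequence of crossings, the most of the 8 that can be at the rooftop as the service lift arrives there on crossing 15 is 7 — never all 8.
So no plan with fewer than 17 crossings exists, and this one achieves 17:
1. Technician goes to the rooftop with Sol.  [the basement: Evan, Faye, Jules, Lev, Mina, Noor, Rhea | the rooftop: Sol]
2. Technician goes back to the basement alone.  [the basement: Evan, Faye, Jules, Lev, Mina, Noor, Rhea | the rooftop: Sol]
3. Technician goes to the rooftop with Noor.  [the basement: Evan, Faye, Jules, Lev, Mina, Rhea | the rooftop: Noor, Sol]
4. Technician goes back to the basement alone.  [the basement: Evan, Faye, Jules, Lev, Mina, Rhea | the rooftop: Noor, Sol]
5. Technician goes to the rooftop with Lev.  [the basement: Evan, Faye, Jules, Mina, Rhea | the rooftop: Lev, Noor, Sol]
6. Technician goes back to the basement alone.  [the basement: Evan, Faye, Jules, Mina, Rhea | the rooftop: Lev, Noor, Sol]
7. Technician goes to the rooftop with Evan.  [the basement: Faye, Jules, Mina, Rhea | the rooftop: Evan, Lev, Noor, Sol]
8. Technician goes back to the basement with Sol.  [the basement: Faye, Jules, Mina, Rhea, Sol | the rooftop: Evan, Lev, Noor]
9. Technician goes to the rooftop with Jules.  [the basement: Faye, Mina, Rhea, Sol | the rooftop: Evan, Jules, Lev, Noor]
10. Technician goes back to the basement alone.  [the basement: Faye, Mina, Rhea, Sol | the rooftop: Evan, Jules, Lev, Noor]
11. Technician goes to the rooftop with Mina.  [the basement: Faye, Rhea, Sol | the rooftop: Evan, Jules, Lev, Mina, Noor]
12. Technician goes back to the basement alone.  [the basement: Faye, Rhea, Sol | the rooftop: Evan, Jules, Lev, Mina, Noor]
13. Technician goes to the rooftop with Faye.  [the basement: Rhea, Sol | the rooftop: Evan, Faye, Jules, Lev, Mina, Noor]
14. Technician goes back to the basement alone.  [the basement: Rhea, Sol | the rooftop: Evan, Faye, Jules, Lev, Mina, Noor]
15. Technician goes to the rooftop with Rhea.  [the basement: Sol | the rooftop: Evan, Faye, Jules, Lev, Mina, Noor, Rhea]
16. Technician goes back to the basement alone.  [the basement: Sol | the rooftop: Evan, Faye, Jules, Lev, Mina, Noor, Rhea]
17. Technician goes to the rooftop with Sol.  [the basement: — | the rooftop: Evan, Faye, Jules, Lev, Mina, Noor, Rhea, Sol]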